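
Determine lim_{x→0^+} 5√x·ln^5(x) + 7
The product is a 0·∞ indeterminate form at x → 0⁺.
Rewrite the product as 5·ln^5(x) / x^(-1/2) and apply L'Hôpital, or use the standard hierarchy x^(-1/2) ≫ |ln x|^5 as x → 0⁺.
The indeterminate product → 0, so the limit = 7.

Final answer: 7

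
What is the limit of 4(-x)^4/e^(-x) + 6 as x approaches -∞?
The quotient is an ∞/∞ indeterminate form as x → -∞.
Compare growth rates of the dominant terms (exponentials ≫ polynomials ≫ logarithms), or apply L'Hôpital's rule; the quotient → 0.
Adding the constant: 0 + 6 = 6. Limit = 6.

Final answer: 6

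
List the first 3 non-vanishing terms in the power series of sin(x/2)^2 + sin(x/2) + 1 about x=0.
x^2/4 + x/2 + 1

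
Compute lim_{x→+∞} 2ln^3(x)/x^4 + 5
The quotient is an ∞/∞ indeterminate form as x → +∞.
The polynomial denominator x^4 dominates the logarithmic numerator (any positive power of x ≫ ln^3(x) as x → ∞), so the quotient → 0.
Adding the constant: 0 + 5 = 5. Limit = 5.

Final answer: 5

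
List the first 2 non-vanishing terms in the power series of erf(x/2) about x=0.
-x^3/(12·√(π)) + x/√(π)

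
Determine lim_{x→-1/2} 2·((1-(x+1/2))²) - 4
Direct substitution at x = -1/2 gives -2.

Final answer: -2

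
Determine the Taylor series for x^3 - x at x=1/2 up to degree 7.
-3/8 - (x - 1/2)/4 + 3·(x - 1/2)^2/2 + (x - 1/2)^3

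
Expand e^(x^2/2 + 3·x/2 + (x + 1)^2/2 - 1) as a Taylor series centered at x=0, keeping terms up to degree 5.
1195·x^5·e^(-1/2)/256 + 2017·x^4·e^(-1/2)/384 + 245·x^3·e^(-1/2)/48 + 33·x^2·e^(-1/2)/8 + 5·x·e^(-1/2)/2 + e^(-1/2)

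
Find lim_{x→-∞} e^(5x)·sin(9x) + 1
Evaluate the dominant behaviour as x → -∞; each term tends to a finite value or vanishes.
Limit = 1.

Final answer: 1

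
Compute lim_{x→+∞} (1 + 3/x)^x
As x → +∞: this is the defining limit (1 + 3/x)^x → e^3.
Limit = e^(3).

Final answer: e^(3)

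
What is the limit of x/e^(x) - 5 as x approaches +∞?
The quotient is an ∞/∞ indeterminate form as x → +∞.
The exponential denominator e^(x) dominates the polynomial numerator (e^x ≫ x as x → ∞), so the quotient → 0.
Adding the constant: 0 - 5 = -5. Limit = -5.

Final answer: -5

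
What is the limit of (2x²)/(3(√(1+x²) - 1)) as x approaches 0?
Both numerator and denominator → 0 as x → 0; this is a 0/0 indeterminate form.
Expand each to leading order near x = 0: numerator ~ 2·x^2, denominator ~ 3·x^2/2.
The limit of the ratio is 4/3.

Final answer: 4/3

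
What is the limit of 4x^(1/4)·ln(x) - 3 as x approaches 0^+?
The product is a 0·∞ indeterminate form at x → 0⁺.
Rewrite the product as 4·ln(x) / x^(-1/4) and apply L'Hôpital, or use the standard hierarchy x^(-1/4) ≫ |ln x| as x → 0⁺.
The indeterminate product → 0, so the limit = -3.

Final answer: -3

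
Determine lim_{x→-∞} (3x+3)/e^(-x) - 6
The quotient is an ∞/∞ indeterminate form as x → -∞.
Compare growth rates of the dominant terms (exponentials ≫ polynomials ≫ logarithms), or apply L'Hôpital's rule; the quotient → 0.
Adding the constant: 0 - 6 = -6. Limit = -6.

Final answer: -6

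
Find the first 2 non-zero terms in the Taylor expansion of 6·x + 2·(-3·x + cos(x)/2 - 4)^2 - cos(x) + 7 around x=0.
48·x + 61/2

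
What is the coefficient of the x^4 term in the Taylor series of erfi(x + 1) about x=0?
Expand to order 4: erfi(x + 1) = 5·e·x^4/(3·√(π)) + 2·e·x^3/√(π) + 2·e·x^2/√(π) + 2·e·x/√(π) + erfi(1) + O(x^5).
The coefficient of x^4 is 5·e/(3·√(π)).

Final answer: 5·e/(3·√(π))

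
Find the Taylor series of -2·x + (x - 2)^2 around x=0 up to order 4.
x^2 - 6·x + 4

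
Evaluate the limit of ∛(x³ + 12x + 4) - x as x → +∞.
This is an ∞ − ∞ indeterminate form.
Multiply by (A² + AB + B²)/(A² + AB + B²) where A = ∛(x³+12x + 4), B = x to use A³ − B³ = (A−B)(A²+AB+B²); the x³ terms cancel, leaving (12x + 4)/(A²+AB+B²) with denominator ~ 3x², so the limit is 0.
Limit = 0.

Final answer: 0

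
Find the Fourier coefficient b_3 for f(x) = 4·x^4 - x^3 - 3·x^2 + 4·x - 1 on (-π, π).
b_3 = (1/π) ∫_{-π}^{π} f(x)·sin(3x) dx.
Evaluate the integral (use parity and integration by parts as needed): b_3 = 28/9 - 2·π^2/3.

Final answer: 28/9 - 2·π^2/3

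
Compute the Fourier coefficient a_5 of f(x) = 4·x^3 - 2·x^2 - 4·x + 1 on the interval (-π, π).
a_5 = (1/π) ∫_{-π}^{π} f(x)·cos(5x) dx.
Evaluate the integral (use parity and integration by parts as needed): a_5 = 8/25.

Final answer: 8/25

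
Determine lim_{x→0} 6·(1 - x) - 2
Direct substitution at x = 0 gives 4.

Final answer: 4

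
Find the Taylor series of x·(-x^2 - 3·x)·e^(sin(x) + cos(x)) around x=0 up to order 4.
-e·x^4 - 4·e·x^3 - 3·e·x^2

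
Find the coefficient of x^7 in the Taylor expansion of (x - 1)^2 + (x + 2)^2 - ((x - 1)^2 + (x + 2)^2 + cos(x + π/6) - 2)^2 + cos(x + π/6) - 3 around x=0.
Expand to order 7: (x - 1)^2 + (x + 2)^2 - ((x - 1)^2 + (x + 2)^2 + cos(x + π/6) - 2)^2 + cos(x + π/6) - 3 = x^7·(1/10080 - (√(3)/2 + 3)^2·(-(-√(3)/(4·(√(3)/2 + 3)) + 2/(√(3)/2 + 3))/(120·(√(3)/2 + 3)) + 1/(5040·(√(3)/2 + 3)) + √(3)/(720·(√(3)/2 + 3)^2))) + x^6·(-(√(3)/2 + 3)^2·(-√(3)/(720·(√(3)/2 + 3)) - 1/(180·(√(3)/2 + 3)^2) + √(3)·(-√(3)/(4·(√(3)/2 + 3)) + 2/(√(3)/2 + 3))/(24·(√(3)/2 + 3))) - √(3)/1440) + x^5·(-(√(3)/2 + 3)^2·(-1/(120·(√(3)/2 + 3)) + √(3)/(16·(√(3)/2 + 3)^2) + (-√(3)/(4·(√(3)/2 + 3)) + 2/(√(3)/2 + 3))/(6·(√(3)/2 + 3))) - 1/240) + x^4·(-(√(3)/2 + 3)^2·(1/(4·(√(3)/2 + 3)^2) + √(3)/(24·(√(3)/2 + 3)) + (-√(3)/(4·(√(3)/2 + 3)) + 2/(√(3)/2 + 3))^2) + √(3)/48) + x^3·(-(√(3)/2 + 3)^2·(1/(6·(√(3)/2 + 3)) + 3·(-√(3)/(4·(√(3)/2 + 3)) + 2/(√(3)/2 + 3))/(√(3)/2 + 3)) + 1/12) + x^2·(-(√(3)/2 + 3)^2·(-√(3)/(2·(√(3)/2 + 3)) + 9/(4·(√(3)/2 + 3)^2) + 4/(√(3)/2 + 3)) - √(3)/4 + 2) + x·(-15/2 - 3·√(3)/2) - (√(3)/2 + 3)^2 + √(3)/2 + 2 + O(x^8).
The coefficient of x^7 is 1/10080 - (√(3)/2 + 3)^2·(-(-√(3)/(4·(√(3)/2 + 3)) + 2/(√(3)/2 + 3))/(120·(√(3)/2 + 3)) + 1/(5040·(√(3)/2 + 3)) + √(3)/(720·(√(3)/2 + 3)^2)).

Final answer: 1/10080 - (√(3)/2 + 3)^2·(-(-√(3)/(4·(√(3)/2 + 3)) + 2/(√(3)/2 + 3))/(120·(√(3)/2 + 3)) + 1/(5040·(√(3)/2 + 3)) + √(3)/(720·(√(3)/2 + 3)^2))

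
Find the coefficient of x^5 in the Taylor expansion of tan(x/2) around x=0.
Expand to order 5: tan(x/2) = x^5/240 + x^3/24 + x/2 + O(x^6).
The coefficient of x^5 is 1/240.

Final answer: 1/240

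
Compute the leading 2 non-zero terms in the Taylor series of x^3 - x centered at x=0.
x^3 - x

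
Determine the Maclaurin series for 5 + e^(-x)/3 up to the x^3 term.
-x^3/18 + x^2/6 - x/3 + 16/3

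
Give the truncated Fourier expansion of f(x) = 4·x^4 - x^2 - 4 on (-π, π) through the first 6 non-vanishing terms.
(196 - 32·π^2)·cos(x) + (-13 + 8·π^2)·cos(2·x) + (76/27 - 32·π^2/9)·cos(3·x) + (-1 + 2·π^2)·cos(4·x) + (292/625 - 32·π^2/25)·cos(5·x) - 4 - π^2/3 + 4·π^4/5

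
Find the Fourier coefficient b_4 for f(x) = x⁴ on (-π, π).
b_4 = (1/π) ∫_{-π}^{π} f(x)·sin(4x) dx.
Evaluate the integral (use parity and integration by parts as needed): b_4 = 0.

Final answer: 0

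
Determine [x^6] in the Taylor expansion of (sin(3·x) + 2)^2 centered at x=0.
Expand to order 6: (sin(3·x) + 2)^2 = 162·x^6/5 + 81·x^5/10 - 27·x^4 - 18·x^3 + 9·x^2 + 12·x + 4 + O(x^7).
The coefficient of x^6 is 162/5.

Final answer: 162/5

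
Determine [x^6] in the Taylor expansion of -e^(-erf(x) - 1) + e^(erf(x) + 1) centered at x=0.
-8·e/(9·π^2) - 28·e^(-1)/(45·π) - 4·e^(-1)/(45·π^3) + 4·e/(45·π^3) + 8·e^(-1)/(9·π^2) + 28·e/(45·π)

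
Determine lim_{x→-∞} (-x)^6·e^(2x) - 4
The product is a 0·∞ indeterminate form at x → -∞.
Rewrite the product as (-x)^6 / e^(-2x) (an ∞/∞ form) and apply L'Hôpital, or use the standard hierarchy e^(2|x|) ≫ |(-x)^6| as x → -∞.
The indeterminate product → 0, so the limit = -4.

Final answer: -4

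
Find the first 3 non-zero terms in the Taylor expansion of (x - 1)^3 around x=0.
-3·x^2 + 3·x - 1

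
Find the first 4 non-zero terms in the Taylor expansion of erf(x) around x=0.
-x^7/(21·√(π)) + x^5/(5·√(π)) - 2·x^3/(3·√(π)) + 2·x/√(π)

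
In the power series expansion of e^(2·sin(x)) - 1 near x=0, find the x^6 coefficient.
Expand to order 6: e^(2·sin(x)) - 1 = -4·x^6/15 - 23·x^5/60 + x^3 + 2·x^2 + 2·x + O(x^7).
The coefficient of x^6 is -4/15.

Final answer: -4/15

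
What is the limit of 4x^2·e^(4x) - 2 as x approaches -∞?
The product is a 0·∞ indeterminate form at x → -∞.
Rewrite the product as 4x^2 / e^(-4x) (an ∞/∞ form) and apply L'Hôpital, or use the standard hierarchy e^(4|x|) ≫ |x^2| as x → -∞.
The indeterminate product → 0, so the limit = -2.

Final answer: -2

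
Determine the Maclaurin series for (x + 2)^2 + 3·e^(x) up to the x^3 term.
x^3/2 + 5·x^2/2 + 7·x + 7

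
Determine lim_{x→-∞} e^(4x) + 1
Evaluate the dominant behaviour as x → -∞; each term tends to a finite value or vanishes.
Limit = 1.

Final answer: 1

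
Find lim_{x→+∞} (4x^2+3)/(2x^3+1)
This is an ∞/∞ indeterminate form as x → +∞.
Divide numerator and denominator by x^3 and let the lower-order terms vanish; the numerator's degree 2 is below the denominator's degree 3, so the quotient → 0.
Limit = 0.

Final answer: 0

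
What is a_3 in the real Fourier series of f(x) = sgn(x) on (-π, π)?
a_3 = (1/π) ∫_{-π}^{π} f(x)·cos(3x) dx.
Evaluate the integral (use parity and integration by parts as needed): a_3 = 0.

Final answer: 0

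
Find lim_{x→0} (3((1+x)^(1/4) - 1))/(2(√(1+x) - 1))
Both numerator and denominator → 0 as x → 0; this is a 0/0 indeterminate form.
Expand each to leading order near x = 0: numerator ~ 3·x/4, denominator ~ x.
The limit of the ratio is 3/4.

Final answer: 3/4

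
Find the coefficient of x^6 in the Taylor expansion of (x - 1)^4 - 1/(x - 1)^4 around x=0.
Expand to order 6: (x - 1)^4 - 1/(x - 1)^4 = -84·x^6 - 56·x^5 - 34·x^4 - 24·x^3 - 4·x^2 - 8·x + O(x^7).
The coefficient of x^6 is -84.

Final answer: -84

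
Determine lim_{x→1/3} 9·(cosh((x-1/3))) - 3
Direct substitution at x = 1/3 gives 6.

Final answer: 6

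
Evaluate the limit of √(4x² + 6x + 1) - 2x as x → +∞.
As x → +∞: multiply by the conjugate to get (6x+1)/(√(4x²+6x+1)+2x); the denominator ~ 4x, so the limit is 6/4 = 3/2.
Limit = 3/2.

Final answer: 3/2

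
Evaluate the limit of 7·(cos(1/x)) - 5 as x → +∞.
Evaluate the dominant behaviour as x → +∞; each term tends to a finite value or vanishes.
Limit = 2.

Final answer: 2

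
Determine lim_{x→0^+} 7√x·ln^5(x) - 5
The product is a 0·∞ indeterminate form at x → 0⁺.
Rewrite the product as 7·ln^5(x) / x^(-1/2) and apply L'Hôpital, or use the standard hierarchy x^(-1/2) ≫ |ln x|^5 as x → 0⁺.
The indeterminate product → 0, so the limit = -5.

Final answer: -5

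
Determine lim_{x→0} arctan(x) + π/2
Direct substitution at x = 0 gives π/2.

Final answer: π/2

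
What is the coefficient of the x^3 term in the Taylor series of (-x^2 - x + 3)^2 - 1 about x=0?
Expand to order 3: (-x^2 - x + 3)^2 - 1 = 2·x^3 - 5·x^2 - 6·x + 8 + O(x^4).
The coefficient of x^3 is 2.

Final answer: 2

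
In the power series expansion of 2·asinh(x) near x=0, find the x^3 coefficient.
Expand to order 3: 2·asinh(x) = -x^3/3 + 2·x + O(x^4).
The coefficient of x^3 is -1/3.

Final answer: -1/3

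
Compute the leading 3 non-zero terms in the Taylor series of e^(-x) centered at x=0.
x^2/2 - x + 1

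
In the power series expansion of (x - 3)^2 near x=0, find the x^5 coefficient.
Expand to order 5: (x - 3)^2 = x^2 - 6·x + 9 + O(x^6).
The coefficient of x^5 is 0.

Final answer: 0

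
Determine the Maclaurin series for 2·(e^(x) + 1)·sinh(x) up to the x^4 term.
2·x^4/3 + 5·x^3/3 + 2·x^2 + 4·x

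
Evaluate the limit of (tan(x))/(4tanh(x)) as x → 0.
Both numerator and denominator → 0 as x → 0; this is a 0/0 indeterminate form.
Expand each to leading order near x = 0: numerator ~ x, denominator ~ 4·x.
The limit of the ratio is 1/4.

Final answer: 1/4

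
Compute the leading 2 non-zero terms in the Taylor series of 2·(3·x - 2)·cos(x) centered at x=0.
6·x - 4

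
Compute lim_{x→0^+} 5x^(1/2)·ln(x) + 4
The product is a 0·∞ indeterminate form at x → 0⁺.
Rewrite the product as 5·ln(x) / x^(-1/2) and apply L'Hôpital, or use the standard hierarchy x^(-1/2) ≫ |ln x| as x → 0⁺.
The indeterminate product → 0, so the limit = 4.

Final answer: 4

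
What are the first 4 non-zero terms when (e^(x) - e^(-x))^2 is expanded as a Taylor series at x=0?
4·x^8/315 + 8·x^6/45 + 4·x^4/3 + 4·x^2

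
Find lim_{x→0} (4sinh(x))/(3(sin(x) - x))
Both numerator and denominator → 0 as x → 0; this is a 0/0 indeterminate form.
Expand each to leading order near x = 0: numerator ~ 4·x, denominator ~ -x^3/2.
The limit of the ratio is -∞.

Final answer: -∞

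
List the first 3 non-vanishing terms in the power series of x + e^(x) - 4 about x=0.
x^2/2 + 2·x - 3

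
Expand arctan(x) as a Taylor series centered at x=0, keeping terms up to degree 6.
x^5/5 - x^3/3 + x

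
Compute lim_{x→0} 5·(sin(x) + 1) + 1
Direct substitution at x = 0 gives 6.

Final answer: 6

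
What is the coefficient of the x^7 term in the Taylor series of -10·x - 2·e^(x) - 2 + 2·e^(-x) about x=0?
Expand to order 7: -10·x - 2·e^(x) - 2 + 2·e^(-x) = -x^7/1260 - x^5/30 - 2·x^3/3 - 14·x - 2 + O(x^8).
The coefficient of x^7 is -1/1260.

Final answer: -1/1260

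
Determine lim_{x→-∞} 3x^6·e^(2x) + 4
The product is a 0·∞ indeterminate form at x → -∞.
Rewrite the product as 3x^6 / e^(-2x) (an ∞/∞ form) and apply L'Hôpital, or use the standard hierarchy e^(2|x|) ≫ |x^6| as x → -∞.
The indeterminate product → 0, so the limit = 4.

Final answer: 4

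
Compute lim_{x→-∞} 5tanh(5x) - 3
Evaluate the dominant behaviour as x → -∞; each term tends to a finite value or vanishes.
Limit = -8.

Final answer: -8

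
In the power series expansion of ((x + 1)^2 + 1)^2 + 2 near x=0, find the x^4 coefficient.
Expand to order 4: ((x + 1)^2 + 1)^2 + 2 = x^4 + 4·x^3 + 8·x^2 + 8·x + 6 + O(x^5).
The coefficient of x^4 is 1.

Final answer: 1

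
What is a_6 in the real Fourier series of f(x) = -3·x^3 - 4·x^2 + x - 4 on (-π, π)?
a_6 = (1/π) ∫_{-π}^{π} f(x)·cos(6x) dx.
Evaluate the integral (use parity and integration by parts as needed): a_6 = -4/9.

Final answer: -4/9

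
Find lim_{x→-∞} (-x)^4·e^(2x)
This is a 0·∞ indeterminate form at x → -∞.
Rewrite the product as (-x)^4 / e^(-2x) (an ∞/∞ form) and apply L'Hôpital, or use the standard hierarchy e^(2|x|) ≫ |(-x)^4| as x → -∞.
The indeterminate product → 0, so the limit = 0.

Final answer: 0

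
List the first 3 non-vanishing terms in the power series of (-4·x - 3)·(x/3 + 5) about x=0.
-4·x^2/3 - 21·x - 15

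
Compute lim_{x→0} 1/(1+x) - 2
Direct substitution at x = 0 gives -1.

Final answer: -1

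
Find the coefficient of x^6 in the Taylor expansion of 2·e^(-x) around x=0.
Expand to order 6: 2·e^(-x) = x^6/360 - x^5/60 + x^4/12 - x^3/3 + x^2 - 2·x + 2 + O(x^7).
The coefficient of x^6 is 1/360.

Final answer: 1/360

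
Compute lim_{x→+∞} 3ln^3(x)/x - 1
The quotient is an ∞/∞ indeterminate form as x → +∞.
The polynomial denominator x dominates the logarithmic numerator (any positive power of x ≫ ln^3(x) as x → ∞), so the quotient → 0.
Adding the constant: 0 - 1 = -1. Limit = -1.

Final answer: -1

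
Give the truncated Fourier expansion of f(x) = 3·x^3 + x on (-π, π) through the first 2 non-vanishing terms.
(-34 + 6·π^2)·sin(x) + (7/2 - 3·π^2)·sin(2·x)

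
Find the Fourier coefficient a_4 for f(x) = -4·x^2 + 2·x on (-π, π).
a_4 = (1/π) ∫_{-π}^{π} f(x)·cos(4x) dx.
Evaluate the integral (use parity and integration by parts as needed): a_4 = -1.

Final answer: -1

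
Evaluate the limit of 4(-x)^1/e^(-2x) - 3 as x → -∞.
The quotient is an ∞/∞ indeterminate form as x → -∞.
Compare growth rates of the dominant terms (exponentials ≫ polynomials ≫ logarithms), or apply L'Hôpital's rule; the quotient → 0.
Adding the constant: 0 - 3 = -3. Limit = -3.

Final answer: -3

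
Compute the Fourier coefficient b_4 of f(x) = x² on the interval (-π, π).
b_4 = (1/π) ∫_{-π}^{π} f(x)·sin(4x) dx.
Evaluate the integral (use parity and integration by parts as needed): b_4 = 0.

Final answer: 0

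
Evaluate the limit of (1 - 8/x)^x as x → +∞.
As x → +∞: this is the defining limit (1 - 8/x)^x → e^(-8).
Limit = e^(-8).

Final answer: e^(-8)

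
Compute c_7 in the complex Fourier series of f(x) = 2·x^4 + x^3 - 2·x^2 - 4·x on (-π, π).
Compute the real Fourier coefficients first: a_7 = 488/2401 - 16·π^2/49, b_7 = -404/343 + 2·π^2/7.
Then c_7 = (a_7 − i·b_7)/2 = -8·π^2/49 + 244/2401 - i·π^2/7 + 202·i/343.

Final answer: -8·π^2/49 + 244/2401 - i·π^2/7 + 202·i/343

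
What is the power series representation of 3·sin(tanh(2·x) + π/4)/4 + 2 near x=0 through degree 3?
-3·√(2)·x^3/2 - 3·√(2)·x^2/4 + 3·√(2)·x/4 + 3·√(2)/8 + 2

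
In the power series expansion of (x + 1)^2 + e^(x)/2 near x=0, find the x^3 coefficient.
Expand to order 3: (x + 1)^2 + e^(x)/2 = x^3/12 + 5·x^2/4 + 5·x/2 + 3/2 + O(x^4).
The coefficient of x^3 is 1/12.

Final answer: 1/12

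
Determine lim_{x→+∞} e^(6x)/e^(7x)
This is an ∞/∞ indeterminate form as x → +∞.
Rewrite e^(6x)/e^(7x) = e^((6−7)x) = e^(-x); the exponent coefficient is -1 < 0 so e^(-x) → 0.
Limit = 0.

Final answer: 0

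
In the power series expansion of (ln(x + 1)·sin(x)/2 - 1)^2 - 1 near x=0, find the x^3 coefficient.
Expand to order 3: (ln(x + 1)·sin(x)/2 - 1)^2 - 1 = x^3/2 - x^2 + O(x^4).
The coefficient of x^3 is 1/2.

Final answer: 1/2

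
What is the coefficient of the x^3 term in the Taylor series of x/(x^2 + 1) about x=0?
Expand to order 3: x/(x^2 + 1) = -x^3 + x + O(x^4).
The coefficient of x^3 is -1.

Final answer: -1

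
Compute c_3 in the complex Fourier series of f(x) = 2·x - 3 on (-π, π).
Compute the real Fourier coefficients first: a_3 = 0, b_3 = 4/3.
Then c_3 = (a_3 − i·b_3)/2 = -2·i/3.

Final answer: -2·i/3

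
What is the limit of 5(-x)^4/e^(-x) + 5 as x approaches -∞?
The quotient is an ∞/∞ indeterminate form as x → -∞.
Compare growth rates of the dominant terms (exponentials ≫ polynomials ≫ logarithms), or apply L'Hôpital's rule; the quotient → 0.
Adding the constant: 0 + 5 = 5. Limit = 5.

Final answer: 5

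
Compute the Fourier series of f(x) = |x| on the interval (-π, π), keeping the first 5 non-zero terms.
-4·cos(x)/π - 4·cos(3·x)/(9·π) - 4·cos(5·x)/(25·π) - 4·cos(7·x)/(49·π) + π/2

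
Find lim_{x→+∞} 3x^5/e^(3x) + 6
The quotient is an ∞/∞ indeterminate form as x → +∞.
The exponential denominator e^(3x) dominates the polynomial numerator (e^x ≫ x^5 as x → ∞), so the quotient → 0.
Adding the constant: 0 + 6 = 6. Limit = 6.

Final answer: 6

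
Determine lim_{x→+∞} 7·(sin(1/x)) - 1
Evaluate the dominant behaviour as x → +∞; each term tends to a finite value or vanishes.
Limit = -1.

Final answer: -1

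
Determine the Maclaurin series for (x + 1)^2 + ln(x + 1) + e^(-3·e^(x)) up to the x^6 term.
x^6·(-1/6 + 13·e^(-3)/48) + x^5·(e^(-3)/5 + 1/5) + x^4·(-1/4 - 7·e^(-3)/8) + x^3·(1/3 - e^(-3)/2) + x^2·(3·e^(-3) + 1/2) + x·(3 - 3·e^(-3)) + e^(-3) + 1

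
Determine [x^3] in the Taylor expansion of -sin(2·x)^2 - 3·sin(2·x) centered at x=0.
Expand to order 3: -sin(2·x)^2 - 3·sin(2·x) = 4·x^3 - 4·x^2 - 6·x + O(x^4).
The coefficient of x^3 is 4.

Final answer: 4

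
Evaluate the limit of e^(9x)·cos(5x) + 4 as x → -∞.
Evaluate the dominant behaviour as x → -∞; each term tends to a finite value or vanishes.
Limit = 4.

Final answer: 4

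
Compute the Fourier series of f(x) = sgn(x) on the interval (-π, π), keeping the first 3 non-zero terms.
4·sin(x)/π + 4·sin(3·x)/(3·π) + 4·sin(5·x)/(5·π)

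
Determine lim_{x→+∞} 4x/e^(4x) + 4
The quotient is an ∞/∞ indeterminate form as x → +∞.
The exponential denominator e^(4x) dominates the polynomial numerator (e^x ≫ x as x → ∞), so the quotient → 0.
Adding the constant: 0 + 4 = 4. Limit = 4.

Final answer: 4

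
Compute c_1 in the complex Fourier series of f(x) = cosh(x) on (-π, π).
Compute the real Fourier coefficients first: a_1 = -sinh(π)/π, b_1 = 0.
Then c_1 = (a_1 − i·b_1)/2 = -sinh(π)/(2·π).

Final answer: -sinh(π)/(2·π)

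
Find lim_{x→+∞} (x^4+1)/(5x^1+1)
This is an ∞/∞ indeterminate form as x → +∞.
Divide numerator and denominator by x^4 and let the lower-order terms vanish; the numerator's degree 4 exceeds the denominator's degree 1, so the quotient diverges.
Limit = ∞.

Final answer: ∞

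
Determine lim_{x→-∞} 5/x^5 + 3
Evaluate the dominant behaviour as x → -∞; each term tends to a finite value or vanishes.
Limit = 3.

Final answer: 3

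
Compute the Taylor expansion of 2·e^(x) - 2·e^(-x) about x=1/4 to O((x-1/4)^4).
(-2 + 2·e^(1/2))·e^(-1/4) + (2 + 2·e^(1/2))·e^(-1/4)·(x - 1/4) + (-1 + e^(1/2))·e^(-1/4)·(x - 1/4)^2 + (1 + e^(1/2))·e^(-1/4)·(x - 1/4)^3/3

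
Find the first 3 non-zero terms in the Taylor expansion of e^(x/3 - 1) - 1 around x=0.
x^2·e^(-1)/18 + x·e^(-1)/3 - 1 + e^(-1)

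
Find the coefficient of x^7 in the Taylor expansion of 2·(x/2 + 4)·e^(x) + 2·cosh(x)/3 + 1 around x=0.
Expand to order 7: 2·(x/2 + 4)·e^(x) + 2·cosh(x)/3 + 1 = x^7/336 + 11·x^6/540 + 13·x^5/120 + 19·x^4/36 + 11·x^3/6 + 16·x^2/3 + 9·x + 29/3 + O(x^8).
The coefficient of x^7 is 1/336.

Final answer: 1/336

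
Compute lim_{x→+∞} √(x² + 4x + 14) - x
This is an ∞ − ∞ indeterminate form.
Multiply and divide by the conjugate √(x²+4x + 14) + x; the x² terms cancel, leaving (4x + 14)/(√(x²+4x + 14)+x) → 4/2 = 2.
Limit = 2.

Final answer: 2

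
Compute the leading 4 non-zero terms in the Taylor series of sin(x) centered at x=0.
-x^7/5040 + x^5/120 - x^3/6 + x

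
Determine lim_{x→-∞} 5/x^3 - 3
Evaluate the dominant behaviour as x → -∞; each term tends to a finite value or vanishes.
Limit = -3.

Final answer: -3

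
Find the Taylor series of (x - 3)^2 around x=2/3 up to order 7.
49/9 - 14·(x - 2/3)/3 + (x - 2/3)^2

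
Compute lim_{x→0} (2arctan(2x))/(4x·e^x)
Both numerator and denominator → 0 as x → 0; this is a 0/0 indeterminate form.
Expand each to leading order near x = 0: numerator ~ 4·x, denominator ~ 4·x.
The limit of the ratio is 1.

Final answer: 1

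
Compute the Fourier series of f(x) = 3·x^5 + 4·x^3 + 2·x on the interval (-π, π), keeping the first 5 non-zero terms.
(-112·π^2 + 6·π^4 + 676)·sin(x) + (-3·π^4 - 37/2 + 11·π^2)·sin(2·x) + (-16·π^2/9 + 68/27 + 2·π^4)·sin(3·x) + (-3·π^4/2 - π^2/8 - 61/64)·sin(4·x) + (404/625 + 16·π^2/25 + 6·π^4/5)·sin(5·x)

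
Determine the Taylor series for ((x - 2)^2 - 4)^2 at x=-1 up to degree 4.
25 - 60·(x + 1) + 46·(x + 1)^2 - 12·(x + 1)^3 + (x + 1)^4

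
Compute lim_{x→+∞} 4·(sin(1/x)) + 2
Evaluate the dominant behaviour as x → +∞; each term tends to a finite value or vanishes.
Limit = 2.

Final answer: 2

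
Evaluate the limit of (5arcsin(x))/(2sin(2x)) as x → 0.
Both numerator and denominator → 0 as x → 0; this is a 0/0 indeterminate form.
Expand each to leading order near x = 0: numerator ~ 5·x, denominator ~ 4·x.
The limit of the ratio is 5/4.

Final answer: 5/4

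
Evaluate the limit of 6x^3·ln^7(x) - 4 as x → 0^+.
The product is a 0·∞ indeterminate form at x → 0⁺.
Rewrite the product as 6·ln^7(x) / x^(-3) and apply L'Hôpital, or use the standard hierarchy x^(-3) ≫ |ln x|^7 as x → 0⁺.
The indeterminate product → 0, so the limit = -4.

Final answer: -4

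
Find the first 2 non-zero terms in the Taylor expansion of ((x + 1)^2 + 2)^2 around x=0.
12·x + 9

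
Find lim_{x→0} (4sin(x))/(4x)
Both numerator and denominator → 0 as x → 0; this is a 0/0 indeterminate form.
Expand each to leading order near x = 0: numerator ~ 4·x, denominator ~ 4·x.
The limit of the ratio is 1.

Final answer: 1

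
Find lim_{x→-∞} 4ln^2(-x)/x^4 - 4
The quotient is an ∞/∞ indeterminate form as x → -∞.
Compare growth rates of the dominant terms (exponentials ≫ polynomials ≫ logarithms), or apply L'Hôpital's rule; the quotient → 0.
Adding the constant: 0 - 4 = -4. Limit = -4.

Final answer: -4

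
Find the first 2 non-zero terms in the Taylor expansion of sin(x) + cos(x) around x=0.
x + 1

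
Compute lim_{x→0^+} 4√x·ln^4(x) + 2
The product is a 0·∞ indeterminate form at x → 0⁺.
Rewrite the product as 4·ln^4(x) / x^(-1/2) and apply L'Hôpital, or use the standard hierarchy x^(-1/2) ≫ |ln x|^4 as x → 0⁺.
The indeterminate product → 0, so the limit = 2.

Final answer: 2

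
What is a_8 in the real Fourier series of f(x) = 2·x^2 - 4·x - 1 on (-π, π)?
a_8 = (1/π) ∫_{-π}^{π} f(x)·cos(8x) dx.
Evaluate the integral (use parity and integration by parts as needed): a_8 = 1/8.

Final answer: 1/8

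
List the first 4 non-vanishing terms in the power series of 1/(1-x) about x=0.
x^3 + x^2 + x + 1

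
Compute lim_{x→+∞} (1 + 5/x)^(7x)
As x → +∞: write (1 + 5/x)^(7x) = ((1 + 5/x)^x)^7 → (e^5)^7 = e^35.
Limit = e^(35).

Final answer: e^(35)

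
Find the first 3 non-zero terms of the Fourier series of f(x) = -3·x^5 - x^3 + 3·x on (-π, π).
(-702 - 6·π^4 + 118·π^2)·sin(x) + (-14·π^2 + 18 + 3·π^4)·sin(2·x) + (-2·π^4 - 14/27 + 34·π^2/9)·sin(3·x)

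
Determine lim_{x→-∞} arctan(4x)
Evaluate the dominant behaviour as x → -∞; each term tends to a finite value or vanishes.
Limit = -π/2.

Final answer: -π/2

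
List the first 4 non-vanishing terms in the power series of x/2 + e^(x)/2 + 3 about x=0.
x^3/12 + x^2/4 + x + 7/2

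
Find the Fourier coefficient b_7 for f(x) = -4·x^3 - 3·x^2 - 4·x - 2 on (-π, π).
b_7 = (1/π) ∫_{-π}^{π} f(x)·sin(7x) dx.
Evaluate the integral (use parity and integration by parts as needed): b_7 = -8·π^2/7 - 344/343.

Final answer: -8·π^2/7 - 344/343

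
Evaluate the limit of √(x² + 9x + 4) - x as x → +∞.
This is an ∞ − ∞ indeterminate form.
Multiply and divide by the conjugate √(x²+9x + 4) + x; the x² terms cancel, leaving (9x + 4)/(√(x²+9x + 4)+x) → 9/2.
Limit = 9/2.

Final answer: 9/2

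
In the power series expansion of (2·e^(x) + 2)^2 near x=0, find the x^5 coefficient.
Expand to order 5: (2·e^(x) + 2)^2 = 17·x^5/15 + 3·x^4 + 20·x^3/3 + 12·x^2 + 16·x + 16 + O(x^6).
The coefficient of x^5 is 17/15.

Final answer: 17/15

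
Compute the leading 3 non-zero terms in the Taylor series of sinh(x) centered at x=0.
x^5/120 + x^3/6 + x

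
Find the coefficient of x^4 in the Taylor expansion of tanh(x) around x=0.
Expand to order 4: tanh(x) = -x^3/3 + x + O(x^5).
The coefficient of x^4 is 0.

Final answer: 0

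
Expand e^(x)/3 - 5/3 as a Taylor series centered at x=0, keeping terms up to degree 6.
x^6/2160 + x^5/360 + x^4/72 + x^3/18 + x^2/6 + x/3 - 4/3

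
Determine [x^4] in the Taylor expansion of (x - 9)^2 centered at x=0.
Expand to order 4: (x - 9)^2 = x^2 - 18·x + 81 + O(x^5).
The coefficient of x^4 is 0.

Final answer: 0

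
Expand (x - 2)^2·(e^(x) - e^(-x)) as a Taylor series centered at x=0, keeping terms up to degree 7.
23·x^7/1260 - x^6/15 + 2·x^5/5 - 4·x^4/3 + 10·x^3/3 - 8·x^2 + 8·x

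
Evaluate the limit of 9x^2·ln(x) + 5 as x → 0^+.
The product is a 0·∞ indeterminate form at x → 0⁺.
Rewrite the product as 9·ln(x) / x^(-2) and apply L'Hôpital, or use the standard hierarchy x^(-2) ≫ |ln x| as x → 0⁺.
The indeterminate product → 0, so the limit = 5.

Final answer: 5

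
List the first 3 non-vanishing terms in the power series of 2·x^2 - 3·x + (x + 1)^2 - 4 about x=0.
3·x^2 - x - 3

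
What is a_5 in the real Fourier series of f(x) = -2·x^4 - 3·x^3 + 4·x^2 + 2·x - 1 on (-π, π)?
a_5 = (1/π) ∫_{-π}^{π} f(x)·cos(5x) dx.
Evaluate the integral (use parity and integration by parts as needed): a_5 = -496/625 + 16·π^2/25.

Final answer: -496/625 + 16·π^2/25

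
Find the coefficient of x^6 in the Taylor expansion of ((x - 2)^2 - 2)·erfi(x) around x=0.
Expand to order 6: ((x - 2)^2 - 2)·erfi(x) = -4·x^6/(5·√(π)) + 16·x^5/(15·√(π)) - 8·x^4/(3·√(π)) + 10·x^3/(3·√(π)) - 8·x^2/√(π) + 4·x/√(π) + O(x^7).
The coefficient of x^6 is -4/(5·√(π)).

Final answer: -4/(5·√(π))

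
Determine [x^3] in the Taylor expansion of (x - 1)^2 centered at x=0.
Expand to order 3: (x - 1)^2 = x^2 - 2·x + 1 + O(x^4).
The coefficient of x^3 is 0.

Final answer: 0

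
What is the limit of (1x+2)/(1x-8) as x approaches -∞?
Evaluate the dominant behaviour as x → -∞; each term tends to a finite value or vanishes.
Limit = 1.

Final answer: 1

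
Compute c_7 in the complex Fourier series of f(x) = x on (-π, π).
Compute the real Fourier coefficients first: a_7 = 0, b_7 = 2/7.
Then c_7 = (a_7 − i·b_7)/2 = -i/7.

Final answer: -i/7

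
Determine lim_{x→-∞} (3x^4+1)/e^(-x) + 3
The quotient is an ∞/∞ indeterminate form as x → -∞.
Compare growth rates of the dominant terms (exponentials ≫ polynomials ≫ logarithms), or apply L'Hôpital's rule; the quotient → 0.
Adding the constant: 0 + 3 = 3. Limit = 3.

Final answer: 3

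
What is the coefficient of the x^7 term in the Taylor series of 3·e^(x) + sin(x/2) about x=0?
Expand to order 7: 3·e^(x) + sin(x/2) = 383·x^7/645120 + x^6/240 + 97·x^5/3840 + x^4/8 + 23·x^3/48 + 3·x^2/2 + 7·x/2 + 3 + O(x^8).
The coefficient of x^7 is 383/645120.

Final answer: 383/645120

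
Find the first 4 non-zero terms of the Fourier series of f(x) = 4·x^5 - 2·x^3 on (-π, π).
(-164·π^2 + 8·π^4 + 984)·sin(x) + (-4·π^4 - 33 + 22·π^2)·sin(2·x) + (-196·π^2/27 + 392/81 + 8·π^4/3)·sin(3·x) + (-2·π^4 - 21/16 + 7·π^2/2)·sin(4·x)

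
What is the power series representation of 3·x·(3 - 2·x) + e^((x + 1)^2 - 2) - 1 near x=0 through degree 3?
10·x^3·e^(-1)/3 + x^2·(-6 + 3·e^(-1)) + x·(2·e^(-1) + 9) - 1 + e^(-1)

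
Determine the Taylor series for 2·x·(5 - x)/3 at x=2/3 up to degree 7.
52/27 + 22·(x - 2/3)/9 - 2·(x - 2/3)^2/3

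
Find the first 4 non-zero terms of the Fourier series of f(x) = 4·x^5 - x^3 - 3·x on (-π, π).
(-162·π^2 + 8·π^4 + 966)·sin(x) + (-4·π^4 - 57/2 + 21·π^2)·sin(2·x) + (-178·π^2/27 + 194/81 + 8·π^4/3)·sin(3·x) + (-2·π^4 + 3/8 + 3·π^2)·sin(4·x)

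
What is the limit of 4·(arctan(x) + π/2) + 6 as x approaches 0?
Direct substitution at x = 0 gives 6 + 2·π.

Final answer: 6 + 2·π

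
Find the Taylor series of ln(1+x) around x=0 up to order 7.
x^7/7 - x^6/6 + x^5/5 - x^4/4 + x^3/3 - x^2/2 + x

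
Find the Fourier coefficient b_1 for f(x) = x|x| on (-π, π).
b_1 = (1/π) ∫_{-π}^{π} f(x)·sin(1x) dx.
Evaluate the integral (use parity and integration by parts as needed): b_1 = (-8 + 2·π^2)/π.

Final answer: (-8 + 2·π^2)/π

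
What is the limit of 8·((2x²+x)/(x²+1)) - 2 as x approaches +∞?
Evaluate the dominant behaviour as x → +∞; each term tends to a finite value or vanishes.
Limit = 14.

Final answer: 14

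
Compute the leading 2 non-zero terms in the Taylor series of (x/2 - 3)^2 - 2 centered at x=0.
7 - 3·x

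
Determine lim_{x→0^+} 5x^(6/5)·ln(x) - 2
The product is a 0·∞ indeterminate form at x → 0⁺.
Rewrite the product as 5·ln(x) / x^(-6/5) and apply L'Hôpital, or use the standard hierarchy x^(-6/5) ≫ |ln x| as x → 0⁺.
The indeterminate product → 0, so the limit = -2.

Final answer: -2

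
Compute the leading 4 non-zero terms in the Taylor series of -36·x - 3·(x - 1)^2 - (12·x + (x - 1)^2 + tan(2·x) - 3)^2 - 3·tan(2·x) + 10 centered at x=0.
-64·x^3/3 - 143·x^2 + 12·x + 3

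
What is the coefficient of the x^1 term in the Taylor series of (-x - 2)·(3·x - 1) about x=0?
Expand to order 1: (-x - 2)·(3·x - 1) = 2 - 5·x + O(x^2).
The coefficient of x^1 is -5.

Final answer: -5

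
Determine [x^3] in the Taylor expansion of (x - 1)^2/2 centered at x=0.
Expand to order 3: (x - 1)^2/2 = x^2/2 - x + 1/2 + O(x^4).
The coefficient of x^3 is 0.

Final answer: 0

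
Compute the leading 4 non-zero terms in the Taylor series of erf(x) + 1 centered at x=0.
x^5/(5·√(π)) - 2·x^3/(3·√(π)) + 2·x/√(π) + 1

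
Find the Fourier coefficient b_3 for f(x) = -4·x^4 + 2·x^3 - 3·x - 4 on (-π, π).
b_3 = (1/π) ∫_{-π}^{π} f(x)·sin(3x) dx.
Evaluate the integral (use parity and integration by parts as needed): b_3 = -26/9 + 4·π^2/3.

Final answer: -26/9 + 4·π^2/3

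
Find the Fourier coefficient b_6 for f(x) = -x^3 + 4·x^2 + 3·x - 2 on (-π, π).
b_6 = (1/π) ∫_{-π}^{π} f(x)·sin(6x) dx.
Evaluate the integral (use parity and integration by parts as needed): b_6 = -19/18 + π^2/3.

Final answer: -19/18 + π^2/3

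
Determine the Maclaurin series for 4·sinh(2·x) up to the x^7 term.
32·x^7/315 + 16·x^5/15 + 16·x^3/3 + 8·x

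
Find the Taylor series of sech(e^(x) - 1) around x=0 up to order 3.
-x^3/2 - x^2/2 + 1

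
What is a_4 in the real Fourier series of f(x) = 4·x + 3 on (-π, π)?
a_4 = (1/π) ∫_{-π}^{π} f(x)·cos(4x) dx.
Evaluate the integral (use parity and integration by parts as needed): a_4 = 0.

Final answer: 0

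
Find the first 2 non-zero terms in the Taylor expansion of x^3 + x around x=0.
x^3 + x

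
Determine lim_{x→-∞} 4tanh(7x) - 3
Evaluate the dominant behaviour as x → -∞; each term tends to a finite value or vanishes.
Limit = -7.

Final answer: -7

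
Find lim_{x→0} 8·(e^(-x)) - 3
Direct substitution at x = 0 gives 5.

Final answer: 5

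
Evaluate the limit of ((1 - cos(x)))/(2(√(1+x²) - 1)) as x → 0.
Both numerator and denominator → 0 as x → 0; this is a 0/0 indeterminate form.
Expand each to leading order near x = 0: numerator ~ x^2/2, denominator ~ x^2.
The limit of the ratio is 1/2.

Final answer: 1/2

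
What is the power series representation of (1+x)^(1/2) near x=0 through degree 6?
-21·x^6/1024 + 7·x^5/256 - 5·x^4/128 + x^3/16 - x^2/8 + x/2 + 1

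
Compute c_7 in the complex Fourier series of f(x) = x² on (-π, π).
Compute the real Fourier coefficients first: a_7 = -4/49, b_7 = 0.
Then c_7 = (a_7 − i·b_7)/2 = -2/49.

Final answer: -2/49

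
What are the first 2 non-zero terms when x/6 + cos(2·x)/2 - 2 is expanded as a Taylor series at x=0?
x/6 - 3/2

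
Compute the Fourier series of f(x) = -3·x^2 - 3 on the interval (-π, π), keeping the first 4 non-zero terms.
12·cos(x) - 3·cos(2·x) + 4·cos(3·x)/3 - π^2 - 3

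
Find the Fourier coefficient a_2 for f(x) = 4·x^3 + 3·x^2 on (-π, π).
a_2 = (1/π) ∫_{-π}^{π} f(x)·cos(2x) dx.
Evaluate the integral (use parity and integration by parts as needed): a_2 = 3.

Final answer: 3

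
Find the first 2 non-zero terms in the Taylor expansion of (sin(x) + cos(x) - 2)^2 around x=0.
1 - 2·x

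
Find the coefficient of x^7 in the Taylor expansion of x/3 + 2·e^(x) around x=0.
Expand to order 7: x/3 + 2·e^(x) = x^7/2520 + x^6/360 + x^5/60 + x^4/12 + x^3/3 + x^2 + 7·x/3 + 2 + O(x^8).
The coefficient of x^7 is 1/2520.

Final answer: 1/2520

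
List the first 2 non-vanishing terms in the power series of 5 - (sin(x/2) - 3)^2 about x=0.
3·x - 4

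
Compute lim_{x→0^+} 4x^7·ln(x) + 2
The product is a 0·∞ indeterminate form at x → 0⁺.
Rewrite the product as 4·ln(x) / x^(-7) and apply L'Hôpital, or use the standard hierarchy x^(-7) ≫ |ln x| as x → 0⁺.
The indeterminate product → 0, so the limit = 2.

Final answer: 2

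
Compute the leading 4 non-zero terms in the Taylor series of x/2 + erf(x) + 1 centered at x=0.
x^5/(5·√(π)) - 2·x^3/(3·√(π)) + x·(1/2 + 2/√(π)) + 1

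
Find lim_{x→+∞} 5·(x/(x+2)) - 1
Evaluate the dominant behaviour as x → +∞; each term tends to a finite value or vanishes.
Limit = 4.

Final answer: 4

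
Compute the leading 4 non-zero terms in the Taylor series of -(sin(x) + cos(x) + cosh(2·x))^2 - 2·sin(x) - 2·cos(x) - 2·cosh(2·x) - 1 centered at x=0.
-2·x^3 - 10·x^2 - 6·x - 9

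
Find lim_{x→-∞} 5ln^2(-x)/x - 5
The quotient is an ∞/∞ indeterminate form as x → -∞.
Compare growth rates of the dominant terms (exponentials ≫ polynomials ≫ logarithms), or apply L'Hôpital's rule; the quotient → 0.
Adding the constant: 0 - 5 = -5. Limit = -5.

Final answer: -5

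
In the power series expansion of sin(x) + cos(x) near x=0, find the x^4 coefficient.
Expand to order 4: sin(x) + cos(x) = x^4/24 - x^3/6 - x^2/2 + x + 1 + O(x^5).
The coefficient of x^4 is 1/24.

Final answer: 1/24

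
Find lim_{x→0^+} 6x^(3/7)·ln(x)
This is a 0·∞ indeterminate form at x → 0⁺.
Rewrite the product as 6·ln(x) / x^(-3/7) and apply L'Hôpital, or use the standard hierarchy x^(-3/7) ≫ |ln x| as x → 0⁺.
The indeterminate product → 0, so the limit = 0.

Final answer: 0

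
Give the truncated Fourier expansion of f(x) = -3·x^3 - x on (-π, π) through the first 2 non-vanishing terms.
(34 - 6·π^2)·sin(x) + (-7/2 + 3·π^2)·sin(2·x)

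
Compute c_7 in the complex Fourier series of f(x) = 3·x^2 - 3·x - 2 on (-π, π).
Compute the real Fourier coefficients first: a_7 = -12/49, b_7 = -6/7.
Then c_7 = (a_7 − i·b_7)/2 = -6/49 + 3·i/7.

Final answer: -6/49 + 3·i/7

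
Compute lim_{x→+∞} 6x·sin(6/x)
As x → +∞: let u = 6/x → 0⁺; then 6·x·sin(6/x) = 6·6·sin(u)/u → 6·6·1 = 36.
Limit = 36.

Final answer: 36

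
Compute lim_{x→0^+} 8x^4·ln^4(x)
This is a 0·∞ indeterminate form at x → 0⁺.
Rewrite the product as 8·ln^4(x) / x^(-4) and apply L'Hôpital, or use the standard hierarchy x^(-4) ≫ |ln x|^4 as x → 0⁺.
The indeterminate product → 0, so the limit = 0.

Final answer: 0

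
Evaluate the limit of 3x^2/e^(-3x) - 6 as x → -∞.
The quotient is an ∞/∞ indeterminate form as x → -∞.
Compare growth rates of the dominant terms (exponentials ≫ polynomials ≫ logarithms), or apply L'Hôpital's rule; the quotient → 0.
Adding the constant: 0 - 6 = -6. Limit = -6.

Final answer: -6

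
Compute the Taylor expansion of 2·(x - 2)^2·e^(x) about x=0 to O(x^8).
x^7/140 + x^6/36 + x^5/15 - 2·x^3/3 - 2·x^2 + 8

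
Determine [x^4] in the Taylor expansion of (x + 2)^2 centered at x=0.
Expand to order 4: (x + 2)^2 = x^2 + 4·x + 4 + O(x^5).
The coefficient of x^4 is 0.

Final answer: 0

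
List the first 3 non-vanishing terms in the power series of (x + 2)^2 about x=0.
x^2 + 4·x + 4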